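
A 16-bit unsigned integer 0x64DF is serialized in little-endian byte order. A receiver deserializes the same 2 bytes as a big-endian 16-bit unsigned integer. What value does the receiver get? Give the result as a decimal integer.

Stored little-endian, the bytes at ascending addresses are DF 64.
Read back as big-endian, the last byte is least significant, giving 0xDF64.
0xDF64 = 57188.

57188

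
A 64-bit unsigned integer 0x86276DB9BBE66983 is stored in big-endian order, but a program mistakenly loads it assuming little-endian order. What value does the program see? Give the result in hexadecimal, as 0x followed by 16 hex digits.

0x8369E6BBB96D2786

Stored big-endian, the bytes at ascending addresses are 86 27 6D B9 BB E6 69 83.
Read back as little-endian, the first byte is least significant, giving 0x8369E6BBB96D2786.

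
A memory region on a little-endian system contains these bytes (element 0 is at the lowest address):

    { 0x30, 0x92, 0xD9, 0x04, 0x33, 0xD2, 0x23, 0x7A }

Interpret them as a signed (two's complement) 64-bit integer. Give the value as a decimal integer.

Little-endian: lowest address holds the least-significant byte.
Reassemble most-significant byte first: 7A 23 D2 33 04 D9 92 30 → 0x7A23D23304D99230.
0x7A23D23304D99230 = 8801109213378613808.

8801109213378613808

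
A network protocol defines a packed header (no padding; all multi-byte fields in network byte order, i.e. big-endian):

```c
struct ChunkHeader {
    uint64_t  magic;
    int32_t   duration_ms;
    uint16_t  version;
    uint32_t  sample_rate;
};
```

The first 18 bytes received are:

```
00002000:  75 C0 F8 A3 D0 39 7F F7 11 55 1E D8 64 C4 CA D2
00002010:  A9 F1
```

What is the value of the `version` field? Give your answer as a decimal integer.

`version` follows `magic` (8 B), `duration_ms` (4 B), so it starts at offset 8 + 4 = 12 and occupies 2 bytes.
Bytes at offsets 12..13: 64 C4.
In big-endian order the high byte comes first in memory.
The bytes are already most-significant first: 0x64C4.
0x64C4 = 25796.

25796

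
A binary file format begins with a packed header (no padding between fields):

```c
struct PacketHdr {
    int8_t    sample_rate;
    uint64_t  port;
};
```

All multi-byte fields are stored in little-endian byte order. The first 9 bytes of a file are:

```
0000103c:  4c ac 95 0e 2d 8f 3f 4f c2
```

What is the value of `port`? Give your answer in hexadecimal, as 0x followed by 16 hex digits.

0xC24F3F8F2D0E95AC

`port` follows `sample_rate` (1 byte), so it starts at byte offset 1 and occupies 8 bytes.
Bytes at offsets 1..8: AC 95 0E 2D 8F 3F 4F C2.
In little-endian order the low byte comes first in memory.
Reassemble most-significant byte first: C2 4F 3F 8F 2D 0E 95 AC → 0xC24F3F8F2D0E95AC.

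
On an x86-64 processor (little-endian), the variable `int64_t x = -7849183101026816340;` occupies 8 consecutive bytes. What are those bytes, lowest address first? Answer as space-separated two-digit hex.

Two's complement of -7849183101026816340 in 64 bits: 7849183101026816340 = 0x6CEDE67191B3D154; invert → 0x9312198E6E4C2EAB; add 1 → 0x9312198E6E4C2EAC.
Split into bytes (most-significant first): 93 12 19 8E 6E 4C 2E AC.
Little-endian: lowest address holds the least-significant byte.
So at ascending addresses the bytes are AC 2E 4C 6E 8E 19 12 93.

AC 2E 4C 6E 8E 19 12 93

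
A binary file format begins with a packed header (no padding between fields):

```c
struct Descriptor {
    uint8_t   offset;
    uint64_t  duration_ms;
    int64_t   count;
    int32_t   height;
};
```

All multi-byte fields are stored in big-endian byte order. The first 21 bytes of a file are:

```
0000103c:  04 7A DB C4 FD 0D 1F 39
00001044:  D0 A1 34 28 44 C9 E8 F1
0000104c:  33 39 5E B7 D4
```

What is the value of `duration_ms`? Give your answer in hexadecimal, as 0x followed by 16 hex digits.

0x7ADBC4FD0D1F39D0

`duration_ms` follows `offset` (1 byte), so it starts at byte offset 1 and occupies 8 bytes.
Bytes at offsets 1..8: 7A DB C4 FD 0D 1F 39 D0.
In big-endian order the high byte comes first in memory.
The bytes are already most-significant first: 0x7ADBC4FD0D1F39D0.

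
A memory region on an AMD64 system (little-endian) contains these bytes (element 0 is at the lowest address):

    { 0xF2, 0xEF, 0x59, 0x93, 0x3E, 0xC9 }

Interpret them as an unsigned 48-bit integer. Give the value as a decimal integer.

221270597300210

In little-endian order the low byte comes first in memory.
Reassemble most-significant byte first: C9 3E 93 59 EF F2 → 0xC93E9359EFF2.
0xC93E9359EFF2 = 221270597300210.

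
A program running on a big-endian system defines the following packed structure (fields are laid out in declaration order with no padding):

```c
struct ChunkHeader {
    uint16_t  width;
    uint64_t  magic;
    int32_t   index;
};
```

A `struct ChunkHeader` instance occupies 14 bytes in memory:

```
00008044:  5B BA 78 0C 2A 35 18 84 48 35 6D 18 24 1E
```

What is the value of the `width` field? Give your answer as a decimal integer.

23482

`width` is the first field, at byte offset 0, occupying 2 bytes.
Bytes at offsets 0..1: 5B BA.
In big-endian order the high byte comes first in memory.
The bytes are already most-significant first: 0x5BBA.
0x5BBA = 23482.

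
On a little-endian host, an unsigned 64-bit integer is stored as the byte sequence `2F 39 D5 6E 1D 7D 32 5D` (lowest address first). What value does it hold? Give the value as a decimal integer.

Little-endian stores the least-significant byte at the lowest address.
Reassemble most-significant byte first: 5D 32 7D 1D 6E D5 39 2F → 0x5D327D1D6ED5392F.
0x5D327D1D6ED5392F = 6715567559729821999.

6715567559729821999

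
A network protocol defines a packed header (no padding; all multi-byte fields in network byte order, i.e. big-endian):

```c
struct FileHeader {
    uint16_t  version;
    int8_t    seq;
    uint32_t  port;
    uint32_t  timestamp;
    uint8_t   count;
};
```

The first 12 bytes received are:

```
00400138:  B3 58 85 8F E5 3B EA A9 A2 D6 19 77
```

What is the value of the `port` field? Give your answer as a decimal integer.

`port` follows `version` (2 B), `seq` (1 B), so it starts at offset 2 + 1 = 3 and occupies 4 bytes.
Bytes at offsets 3..6: 8F E5 3B EA.
In big-endian order the high byte comes first in memory.
The bytes are already most-significant first: 0x8FE53BEA.
0x8FE53BEA = 2414164970.

2414164970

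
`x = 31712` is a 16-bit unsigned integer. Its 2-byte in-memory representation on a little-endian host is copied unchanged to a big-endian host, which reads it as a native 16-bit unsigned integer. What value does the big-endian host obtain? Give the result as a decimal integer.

31712 in 16-bit hexadecimal is 0x7BE0.
Stored little-endian, the bytes at ascending addresses are E0 7B.
Read back as big-endian, the last byte is least significant, giving 0xE07B.
0xE07B = 57467.

57467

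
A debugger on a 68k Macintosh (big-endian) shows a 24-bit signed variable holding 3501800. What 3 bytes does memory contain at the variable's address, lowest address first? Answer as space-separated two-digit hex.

3501800 in hexadecimal, padded to 24 bits, is 0x356EE8.
Split into bytes (most-significant first): 35 6E E8.
In big-endian order the high byte comes first in memory.
So the memory order matches the most-significant-first order: 35 6E E8.

35 6E E8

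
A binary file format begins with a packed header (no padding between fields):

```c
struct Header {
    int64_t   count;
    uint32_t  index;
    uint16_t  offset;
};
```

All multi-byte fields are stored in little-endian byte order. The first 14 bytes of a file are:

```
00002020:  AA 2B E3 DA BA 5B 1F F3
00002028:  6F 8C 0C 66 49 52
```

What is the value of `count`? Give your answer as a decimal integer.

-927922140120667222

`count` is the first field, at byte offset 0, occupying 8 bytes.
Bytes at offsets 0..7: AA 2B E3 DA BA 5B 1F F3.
Little-endian: lowest address holds the least-significant byte.
Reassemble most-significant byte first: F3 1F 5B BA DA E3 2B AA → 0xF31F5BBADAE32BAA.
Top bit is set, so as a signed 64-bit value this is 0xF31F5BBADAE32BAA − 2^64 = -927922140120667222.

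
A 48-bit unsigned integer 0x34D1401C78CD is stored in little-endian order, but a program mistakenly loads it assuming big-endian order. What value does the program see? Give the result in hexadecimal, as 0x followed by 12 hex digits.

Stored little-endian, the bytes at ascending addresses are CD 78 1C 40 D1 34.
Read back as big-endian, the last byte is least significant, giving 0xCD781C40D134.

0xCD781C40D134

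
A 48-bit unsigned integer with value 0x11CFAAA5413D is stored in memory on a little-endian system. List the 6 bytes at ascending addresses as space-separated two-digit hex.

Split into bytes (most-significant first): 11 CF AA A5 41 3D.
Little-endian: lowest address holds the least-significant byte.
So at ascending addresses the bytes are 3D 41 A5 AA CF 11.

3D 41 A5 AA CF 11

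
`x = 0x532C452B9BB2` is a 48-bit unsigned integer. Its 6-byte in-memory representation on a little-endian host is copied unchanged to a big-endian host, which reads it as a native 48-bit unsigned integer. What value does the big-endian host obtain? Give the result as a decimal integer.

Stored little-endian, the bytes at ascending addresses are B2 9B 2B 45 2C 53.
Read back as big-endian, the last byte is least significant, giving 0xB29B2B452C53.
0xB29B2B452C53 = 196379515628627.

196379515628627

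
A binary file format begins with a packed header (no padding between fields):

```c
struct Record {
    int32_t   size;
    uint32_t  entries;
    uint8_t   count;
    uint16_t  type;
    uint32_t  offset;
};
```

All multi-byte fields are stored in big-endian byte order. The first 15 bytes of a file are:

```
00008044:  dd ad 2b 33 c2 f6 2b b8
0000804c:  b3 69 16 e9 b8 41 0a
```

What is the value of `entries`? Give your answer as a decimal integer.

`entries` follows `size` (4 bytes), so it starts at byte offset 4 and occupies 4 bytes.
Bytes at offsets 4..7: C2 F6 2B B8.
Big-endian: lowest address holds the most-significant byte.
The bytes are already most-significant first: 0xC2F62BB8.
0xC2F62BB8 = 3270912952.

3270912952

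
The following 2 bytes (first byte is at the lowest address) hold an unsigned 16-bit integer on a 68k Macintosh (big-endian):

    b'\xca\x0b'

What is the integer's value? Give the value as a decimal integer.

Big-endian: lowest address holds the most-significant byte.
The bytes are already most-significant first: 0xCA0B.
0xCA0B = 51723.

51723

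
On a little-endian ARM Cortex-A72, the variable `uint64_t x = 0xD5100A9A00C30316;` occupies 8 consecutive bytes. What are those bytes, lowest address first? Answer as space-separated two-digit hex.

Split into bytes (most-significant first): D5 10 0A 9A 00 C3 03 16.
Little-endian: lowest address holds the least-significant byte.
So at ascending addresses the bytes are 16 03 C3 00 9A 0A 10 D5.

16 03 C3 00 9A 0A 10 D5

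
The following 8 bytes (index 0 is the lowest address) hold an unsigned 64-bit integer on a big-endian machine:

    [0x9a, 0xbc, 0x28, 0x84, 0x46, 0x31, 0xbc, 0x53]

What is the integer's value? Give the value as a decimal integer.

11149831326040964179

In big-endian order the high byte comes first in memory.
The bytes are already most-significant first: 0x9ABC28844631BC53.
0x9ABC28844631BC53 = 11149831326040964179.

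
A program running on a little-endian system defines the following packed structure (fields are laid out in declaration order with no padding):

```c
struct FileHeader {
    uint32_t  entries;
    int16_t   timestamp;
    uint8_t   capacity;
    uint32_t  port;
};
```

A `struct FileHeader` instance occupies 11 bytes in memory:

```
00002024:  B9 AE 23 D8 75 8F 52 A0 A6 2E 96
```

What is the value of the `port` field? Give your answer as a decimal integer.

`port` follows `entries` (4 B), `timestamp` (2 B), `capacity` (1 B), so it starts at offset 4 + 2 + 1 = 7 and occupies 4 bytes.
Bytes at offsets 7..10: A0 A6 2E 96.
In little-endian order the low byte comes first in memory.
Reassemble most-significant byte first: 96 2E A6 A0 → 0x962EA6A0.
0x962EA6A0 = 2519639712.

2519639712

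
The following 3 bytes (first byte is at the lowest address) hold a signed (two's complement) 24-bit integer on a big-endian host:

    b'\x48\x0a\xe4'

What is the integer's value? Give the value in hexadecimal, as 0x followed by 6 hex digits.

0x480AE4

Big-endian stores the most-significant byte at the lowest address.
The bytes are already most-significant first: 0x480AE4.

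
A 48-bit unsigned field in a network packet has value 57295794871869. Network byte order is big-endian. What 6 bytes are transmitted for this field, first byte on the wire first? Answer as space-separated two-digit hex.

57295794871869 in hexadecimal, padded to 48 bits, is 0x341C37801E3D.
Split into bytes (most-significant first): 34 1C 37 80 1E 3D.
In big-endian order the high byte comes first in memory.
So the memory order matches the most-significant-first order: 34 1C 37 80 1E 3D.

34 1C 37 80 1E 3D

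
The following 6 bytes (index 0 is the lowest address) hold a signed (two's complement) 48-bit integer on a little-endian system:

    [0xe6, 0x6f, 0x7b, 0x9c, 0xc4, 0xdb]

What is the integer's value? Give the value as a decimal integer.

In little-endian order the low byte comes first in memory.
Reassemble most-significant byte first: DB C4 9C 7B 6F E6 → 0xDBC49C7B6FE6.
Top bit is set, so as a signed 48-bit value this is 0xDBC49C7B6FE6 − 2^48 = -39837491302426.

-39837491302426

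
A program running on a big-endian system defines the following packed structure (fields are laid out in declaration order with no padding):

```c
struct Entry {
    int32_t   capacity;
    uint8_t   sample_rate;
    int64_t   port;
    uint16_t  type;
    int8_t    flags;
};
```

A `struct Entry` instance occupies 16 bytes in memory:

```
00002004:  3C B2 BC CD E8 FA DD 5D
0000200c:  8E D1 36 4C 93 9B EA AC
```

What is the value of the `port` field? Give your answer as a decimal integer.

`port` follows `capacity` (4 B), `sample_rate` (1 B), so it starts at offset 4 + 1 = 5 and occupies 8 bytes.
Bytes at offsets 5..12: FA DD 5D 8E D1 36 4C 93.
Big-endian stores the most-significant byte at the lowest address.
The bytes are already most-significant first: 0xFADD5D8ED1364C93.
Top bit is set, so as a signed 64-bit value this is 0xFADD5D8ED1364C93 − 2^64 = -370036726397776749.

-370036726397776749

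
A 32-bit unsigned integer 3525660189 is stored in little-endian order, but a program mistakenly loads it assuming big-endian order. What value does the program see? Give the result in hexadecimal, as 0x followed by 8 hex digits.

3525660189 in 32-bit hexadecimal is 0xD2254E1D.
Stored little-endian, the bytes at ascending addresses are 1D 4E 25 D2.
Read back as big-endian, the last byte is least significant, giving 0x1D4E25D2.

0x1D4E25D2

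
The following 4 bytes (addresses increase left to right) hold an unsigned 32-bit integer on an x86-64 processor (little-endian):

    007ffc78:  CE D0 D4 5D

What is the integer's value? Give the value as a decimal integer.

Little-endian: lowest address holds the least-significant byte.
Reassemble most-significant byte first: 5D D4 D0 CE → 0x5DD4D0CE.
0x5DD4D0CE = 1574228174.

1574228174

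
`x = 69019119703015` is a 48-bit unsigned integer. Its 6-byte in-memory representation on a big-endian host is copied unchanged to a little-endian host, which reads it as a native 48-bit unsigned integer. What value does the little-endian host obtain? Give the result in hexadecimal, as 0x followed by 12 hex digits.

0xE7D31CC4C53E

69019119703015 in 48-bit hexadecimal is 0x3EC5C41CD3E7.
Stored big-endian, the bytes at ascending addresses are 3E C5 C4 1C D3 E7.
Read back as little-endian, the first byte is least significant, giving 0xE7D31CC4C53E.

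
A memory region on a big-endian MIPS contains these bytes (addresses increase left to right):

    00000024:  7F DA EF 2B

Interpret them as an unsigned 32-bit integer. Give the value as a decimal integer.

Big-endian: lowest address holds the most-significant byte.
The bytes are already most-significant first: 0x7FDAEF2B.
0x7FDAEF2B = 2145054507.

2145054507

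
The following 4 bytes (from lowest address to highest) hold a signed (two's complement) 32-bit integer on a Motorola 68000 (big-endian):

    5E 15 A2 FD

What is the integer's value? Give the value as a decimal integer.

1578476285

Big-endian stores the most-significant byte at the lowest address.
The bytes are already most-significant first: 0x5E15A2FD.
0x5E15A2FD = 1578476285.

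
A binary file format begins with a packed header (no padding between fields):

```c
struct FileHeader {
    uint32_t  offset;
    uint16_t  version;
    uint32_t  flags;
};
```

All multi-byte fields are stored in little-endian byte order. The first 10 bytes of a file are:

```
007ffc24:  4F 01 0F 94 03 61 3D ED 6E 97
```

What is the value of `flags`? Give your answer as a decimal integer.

2540629309

`flags` follows `offset` (4 B), `version` (2 B), so it starts at offset 4 + 2 = 6 and occupies 4 bytes.
Bytes at offsets 6..9: 3D ED 6E 97.
Little-endian stores the least-significant byte at the lowest address.
Reassemble most-significant byte first: 97 6E ED 3D → 0x976EED3D.
0x976EED3D = 2540629309.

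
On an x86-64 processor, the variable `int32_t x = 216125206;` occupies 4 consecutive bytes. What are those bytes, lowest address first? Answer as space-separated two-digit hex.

216125206 in hexadecimal, padded to 32 bits, is 0x0CE1CF16.
Split into bytes (most-significant first): 0C E1 CF 16.
In little-endian order the low byte comes first in memory.
So at ascending addresses the bytes are 16 CF E1 0C.

16 CF E1 0C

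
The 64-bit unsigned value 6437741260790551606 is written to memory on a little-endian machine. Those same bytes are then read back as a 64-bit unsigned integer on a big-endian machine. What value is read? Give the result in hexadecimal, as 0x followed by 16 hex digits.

6437741260790551606 in 64-bit hexadecimal is 0x595773916D4BD436.
Stored little-endian, the bytes at ascending addresses are 36 D4 4B 6D 91 73 57 59.
Read back as big-endian, the last byte is least significant, giving 0x36D44B6D91735759.

0x36D44B6D91735759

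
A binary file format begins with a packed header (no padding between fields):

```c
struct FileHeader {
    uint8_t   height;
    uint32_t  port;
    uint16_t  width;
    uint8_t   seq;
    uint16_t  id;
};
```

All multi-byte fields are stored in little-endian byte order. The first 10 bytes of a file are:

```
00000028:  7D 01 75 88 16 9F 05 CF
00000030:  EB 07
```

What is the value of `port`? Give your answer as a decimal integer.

`port` follows `height` (1 byte), so it starts at byte offset 1 and occupies 4 bytes.
Bytes at offsets 1..4: 01 75 88 16.
In little-endian order the low byte comes first in memory.
Reassemble most-significant byte first: 16 88 75 01 → 0x16887501.
0x16887501 = 378041601.

378041601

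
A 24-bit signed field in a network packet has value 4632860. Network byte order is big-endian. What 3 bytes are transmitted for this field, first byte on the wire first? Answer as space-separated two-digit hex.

4632860 in hexadecimal, padded to 24 bits, is 0x46B11C.
Split into bytes (most-significant first): 46 B1 1C.
In big-endian order the high byte comes first in memory.
So the memory order matches the most-significant-first order: 46 B1 1C.

46 B1 1C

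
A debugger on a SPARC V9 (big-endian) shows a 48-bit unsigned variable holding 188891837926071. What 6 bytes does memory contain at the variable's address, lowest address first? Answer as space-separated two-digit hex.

188891837926071 in hexadecimal, padded to 48 bits, is 0xABCBCEE68AB7.
Split into bytes (most-significant first): AB CB CE E6 8A B7.
Big-endian: lowest address holds the most-significant byte.
So the memory order matches the most-significant-first order: AB CB CE E6 8A B7.

AB CB CE E6 8A B7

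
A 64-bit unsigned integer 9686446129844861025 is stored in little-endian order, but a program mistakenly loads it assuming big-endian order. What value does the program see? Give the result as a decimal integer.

9686446129844861025 in 64-bit hexadecimal is 0x866D2B6F215C3861.
Stored little-endian, the bytes at ascending addresses are 61 38 5C 21 6F 2B 6D 86.
Read back as big-endian, the last byte is least significant, giving 0x61385C216F2B6D86.
0x61385C216F2B6D86 = 7005450519043599750.

7005450519043599750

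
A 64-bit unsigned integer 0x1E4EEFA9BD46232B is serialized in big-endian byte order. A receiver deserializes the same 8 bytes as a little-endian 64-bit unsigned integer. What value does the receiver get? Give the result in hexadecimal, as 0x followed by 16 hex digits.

0x2B2346BDA9EF4E1E

Stored big-endian, the bytes at ascending addresses are 1E 4E EF A9 BD 46 23 2B.
Read back as little-endian, the first byte is least significant, giving 0x2B2346BDA9EF4E1E.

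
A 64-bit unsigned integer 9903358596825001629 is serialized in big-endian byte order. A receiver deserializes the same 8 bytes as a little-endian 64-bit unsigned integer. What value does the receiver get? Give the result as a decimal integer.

9903358596825001629 in 64-bit hexadecimal is 0x896FCC2C6F10AE9D.
Stored big-endian, the bytes at ascending addresses are 89 6F CC 2C 6F 10 AE 9D.
Read back as little-endian, the first byte is least significant, giving 0x9DAE106F2CCC6F89.
0x9DAE106F2CCC6F89 = 11362036979581349769.

11362036979581349769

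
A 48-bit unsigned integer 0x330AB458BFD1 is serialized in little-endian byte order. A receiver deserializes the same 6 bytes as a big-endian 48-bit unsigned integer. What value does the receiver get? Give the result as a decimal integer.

Stored little-endian, the bytes at ascending addresses are D1 BF 58 B4 0A 33.
Read back as big-endian, the last byte is least significant, giving 0xD1BF58B40A33.
0xD1BF58B40A33 = 230619757152819.

230619757152819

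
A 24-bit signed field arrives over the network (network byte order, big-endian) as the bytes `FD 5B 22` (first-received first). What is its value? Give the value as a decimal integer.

Big-endian: lowest address holds the most-significant byte.
The bytes are already most-significant first: 0xFD5B22.
Top bit is set, so as a signed 24-bit value this is 0xFD5B22 − 2^24 = -173278.

-173278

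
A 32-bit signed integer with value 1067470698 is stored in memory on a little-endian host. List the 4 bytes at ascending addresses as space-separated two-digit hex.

1067470698 in hexadecimal, padded to 32 bits, is 0x3FA04F6A.
Split into bytes (most-significant first): 3F A0 4F 6A.
Little-endian: lowest address holds the least-significant byte.
So at ascending addresses the bytes are 6A 4F A0 3F.

6A 4F A0 3F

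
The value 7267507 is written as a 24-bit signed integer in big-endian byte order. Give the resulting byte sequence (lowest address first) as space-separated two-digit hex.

7267507 in hexadecimal, padded to 24 bits, is 0x6EE4B3.
Split into bytes (most-significant first): 6E E4 B3.
In big-endian order the high byte comes first in memory.
So the memory order matches the most-significant-first order: 6E E4 B3.

6E E4 B3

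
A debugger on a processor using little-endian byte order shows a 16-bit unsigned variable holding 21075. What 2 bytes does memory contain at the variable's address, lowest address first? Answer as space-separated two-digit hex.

53 52

21075 in hexadecimal, padded to 16 bits, is 0x5253.
Split into bytes (most-significant first): 52 53.
Little-endian: lowest address holds the least-significant byte.
So at ascending addresses the bytes are 53 52.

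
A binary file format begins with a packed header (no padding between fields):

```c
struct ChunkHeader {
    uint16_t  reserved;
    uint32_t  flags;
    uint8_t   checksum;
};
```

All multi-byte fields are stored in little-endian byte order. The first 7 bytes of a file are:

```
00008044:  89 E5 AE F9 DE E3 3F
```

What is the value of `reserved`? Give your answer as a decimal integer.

`reserved` is the first field, at byte offset 0, occupying 2 bytes.
Bytes at offsets 0..1: 89 E5.
In little-endian order the low byte comes first in memory.
Reassemble most-significant byte first: E5 89 → 0xE589.
0xE589 = 58761.

58761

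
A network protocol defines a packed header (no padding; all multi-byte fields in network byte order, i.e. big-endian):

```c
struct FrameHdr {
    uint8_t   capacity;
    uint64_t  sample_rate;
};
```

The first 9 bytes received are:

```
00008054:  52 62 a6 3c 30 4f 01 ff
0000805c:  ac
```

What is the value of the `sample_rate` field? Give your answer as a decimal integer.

7108435240032534444

`sample_rate` follows `capacity` (1 byte), so it starts at byte offset 1 and occupies 8 bytes.
Bytes at offsets 1..8: 62 A6 3C 30 4F 01 FF AC.
Big-endian stores the most-significant byte at the lowest address.
The bytes are already most-significant first: 0x62A63C304F01FFAC.
0x62A63C304F01FFAC = 7108435240032534444.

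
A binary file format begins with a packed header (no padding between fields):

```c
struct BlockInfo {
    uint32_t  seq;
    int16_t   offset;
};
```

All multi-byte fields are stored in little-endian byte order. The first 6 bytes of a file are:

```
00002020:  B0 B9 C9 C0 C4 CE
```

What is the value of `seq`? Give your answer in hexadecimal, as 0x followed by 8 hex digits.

0xC0C9B9B0

`seq` is the first field, at byte offset 0, occupying 4 bytes.
Bytes at offsets 0..3: B0 B9 C9 C0.
Little-endian: lowest address holds the least-significant byte.
Reassemble most-significant byte first: C0 C9 B9 B0 → 0xC0C9B9B0.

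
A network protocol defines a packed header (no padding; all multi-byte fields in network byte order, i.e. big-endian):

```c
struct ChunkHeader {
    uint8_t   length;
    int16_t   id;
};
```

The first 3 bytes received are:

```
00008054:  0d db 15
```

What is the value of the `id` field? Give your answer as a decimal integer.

-9451

`id` follows `length` (1 byte), so it starts at byte offset 1 and occupies 2 bytes.
Bytes at offsets 1..2: DB 15.
In big-endian order the high byte comes first in memory.
The bytes are already most-significant first: 0xDB15.
Top bit is set, so as a signed 16-bit value this is 0xDB15 − 2^16 = -9451.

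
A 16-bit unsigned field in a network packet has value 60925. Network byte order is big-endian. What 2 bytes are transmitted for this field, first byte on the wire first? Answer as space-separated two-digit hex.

ED FD

60925 in hexadecimal, padded to 16 bits, is 0xEDFD.
Split into bytes (most-significant first): ED FD.
In big-endian order the high byte comes first in memory.
So the memory order matches the most-significant-first order: ED FD.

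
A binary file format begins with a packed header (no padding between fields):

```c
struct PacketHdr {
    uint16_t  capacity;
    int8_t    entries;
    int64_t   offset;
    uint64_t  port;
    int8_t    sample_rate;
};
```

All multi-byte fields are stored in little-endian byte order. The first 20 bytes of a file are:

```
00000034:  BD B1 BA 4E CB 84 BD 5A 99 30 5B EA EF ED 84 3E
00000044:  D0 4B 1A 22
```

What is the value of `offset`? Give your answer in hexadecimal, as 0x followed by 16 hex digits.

`offset` follows `capacity` (2 B), `entries` (1 B), so it starts at offset 2 + 1 = 3 and occupies 8 bytes.
Bytes at offsets 3..10: 4E CB 84 BD 5A 99 30 5B.
Little-endian: lowest address holds the least-significant byte.
Reassemble most-significant byte first: 5B 30 99 5A BD 84 CB 4E → 0x5B30995ABD84CB4E.

0x5B30995ABD84CB4E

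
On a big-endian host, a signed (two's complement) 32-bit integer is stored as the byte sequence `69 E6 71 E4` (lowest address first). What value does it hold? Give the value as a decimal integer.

Big-endian: lowest address holds the most-significant byte.
The bytes are already most-significant first: 0x69E671E4.
0x69E671E4 = 1776710116.

1776710116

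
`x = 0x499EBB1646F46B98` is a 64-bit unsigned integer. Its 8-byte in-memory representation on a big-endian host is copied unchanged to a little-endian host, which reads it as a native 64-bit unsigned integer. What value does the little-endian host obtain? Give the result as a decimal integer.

Stored big-endian, the bytes at ascending addresses are 49 9E BB 16 46 F4 6B 98.
Read back as little-endian, the first byte is least significant, giving 0x986BF44616BB9E49.
0x986BF44616BB9E49 = 10983140698139369033.

10983140698139369033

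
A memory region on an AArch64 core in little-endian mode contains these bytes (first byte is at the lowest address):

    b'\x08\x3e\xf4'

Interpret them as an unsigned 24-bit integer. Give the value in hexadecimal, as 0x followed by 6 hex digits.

Little-endian: lowest address holds the least-significant byte.
Reassemble most-significant byte first: F4 3E 08 → 0xF43E08.

0xF43E08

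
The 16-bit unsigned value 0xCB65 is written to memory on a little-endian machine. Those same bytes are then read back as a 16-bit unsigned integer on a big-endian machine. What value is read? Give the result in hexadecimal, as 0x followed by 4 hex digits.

0x65CB

Stored little-endian, the bytes at ascending addresses are 65 CB.
Read back as big-endian, the last byte is least significant, giving 0x65CB.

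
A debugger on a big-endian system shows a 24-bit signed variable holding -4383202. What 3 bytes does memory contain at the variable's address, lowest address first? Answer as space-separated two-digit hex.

Two's complement of -4383202 in 24 bits: 4383202 = 0x42E1E2; invert → 0xBD1E1D; add 1 → 0xBD1E1E.
Split into bytes (most-significant first): BD 1E 1E.
In big-endian order the high byte comes first in memory.
So the memory order matches the most-significant-first order: BD 1E 1E.

BD 1E 1E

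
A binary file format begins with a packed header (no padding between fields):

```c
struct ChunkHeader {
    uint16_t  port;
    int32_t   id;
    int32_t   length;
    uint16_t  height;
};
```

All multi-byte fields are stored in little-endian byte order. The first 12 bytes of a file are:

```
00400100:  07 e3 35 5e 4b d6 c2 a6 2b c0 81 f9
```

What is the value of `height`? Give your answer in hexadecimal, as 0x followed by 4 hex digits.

`height` follows `port` (2 B), `id` (4 B), `length` (4 B), so it starts at offset 2 + 4 + 4 = 10 and occupies 2 bytes.
Bytes at offsets 10..11: 81 F9.
In little-endian order the low byte comes first in memory.
Reassemble most-significant byte first: F9 81 → 0xF981.

0xF981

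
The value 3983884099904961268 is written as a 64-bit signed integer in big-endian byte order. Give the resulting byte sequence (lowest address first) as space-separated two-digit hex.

37 49 99 7B 39 29 7A F4

3983884099904961268 in hexadecimal, padded to 64 bits, is 0x3749997B39297AF4.
Split into bytes (most-significant first): 37 49 99 7B 39 29 7A F4.
Big-endian stores the most-significant byte at the lowest address.
So the memory order matches the most-significant-first order: 37 49 99 7B 39 29 7A F4.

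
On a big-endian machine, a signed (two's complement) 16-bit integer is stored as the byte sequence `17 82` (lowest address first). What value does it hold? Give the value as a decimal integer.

Big-endian stores the most-significant byte at the lowest address.
The bytes are already most-significant first: 0x1782.
0x1782 = 6018.

6018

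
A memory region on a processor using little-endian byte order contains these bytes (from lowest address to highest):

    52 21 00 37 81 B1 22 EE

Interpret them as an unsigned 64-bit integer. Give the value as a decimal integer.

17159472698766664018

In little-endian order the low byte comes first in memory.
Reassemble most-significant byte first: EE 22 B1 81 37 00 21 52 → 0xEE22B18137002152.
0xEE22B18137002152 = 17159472698766664018.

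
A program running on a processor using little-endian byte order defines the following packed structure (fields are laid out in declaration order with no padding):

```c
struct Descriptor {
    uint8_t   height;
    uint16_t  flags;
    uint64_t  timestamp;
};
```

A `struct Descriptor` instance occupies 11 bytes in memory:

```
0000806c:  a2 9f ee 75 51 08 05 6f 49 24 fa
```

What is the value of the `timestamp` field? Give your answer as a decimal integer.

18024612349818196341

`timestamp` follows `height` (1 B), `flags` (2 B), so it starts at offset 1 + 2 = 3 and occupies 8 bytes.
Bytes at offsets 3..10: 75 51 08 05 6F 49 24 FA.
In little-endian order the low byte comes first in memory.
Reassemble most-significant byte first: FA 24 49 6F 05 08 51 75 → 0xFA24496F05085175.
0xFA24496F05085175 = 18024612349818196341.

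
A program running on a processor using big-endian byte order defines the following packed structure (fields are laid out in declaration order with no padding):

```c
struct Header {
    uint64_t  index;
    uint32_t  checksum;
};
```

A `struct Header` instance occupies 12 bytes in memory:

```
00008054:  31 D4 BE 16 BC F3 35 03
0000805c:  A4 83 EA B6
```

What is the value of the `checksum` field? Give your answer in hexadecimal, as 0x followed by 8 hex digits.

0xA483EAB6

`checksum` follows `index` (8 bytes), so it starts at byte offset 8 and occupies 4 bytes.
Bytes at offsets 8..11: A4 83 EA B6.
In big-endian order the high byte comes first in memory.
The bytes are already most-significant first: 0xA483EAB6.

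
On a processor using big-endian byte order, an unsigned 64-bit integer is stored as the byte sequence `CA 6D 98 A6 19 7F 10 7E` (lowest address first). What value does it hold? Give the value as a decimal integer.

14586482607282655358

Big-endian stores the most-significant byte at the lowest address.
The bytes are already most-significant first: 0xCA6D98A6197F107E.
0xCA6D98A6197F107E = 14586482607282655358.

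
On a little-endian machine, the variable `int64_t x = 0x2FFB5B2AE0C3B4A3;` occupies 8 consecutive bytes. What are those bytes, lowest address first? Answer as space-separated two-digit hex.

A3 B4 C3 E0 2A 5B FB 2F

Split into bytes (most-significant first): 2F FB 5B 2A E0 C3 B4 A3.
Little-endian stores the least-significant byte at the lowest address.
So at ascending addresses the bytes are A3 B4 C3 E0 2A 5B FB 2F.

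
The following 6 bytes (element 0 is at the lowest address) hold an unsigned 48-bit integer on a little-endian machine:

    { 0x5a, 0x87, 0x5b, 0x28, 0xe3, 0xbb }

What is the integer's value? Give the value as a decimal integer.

Little-endian stores the least-significant byte at the lowest address.
Reassemble most-significant byte first: BB E3 28 5B 87 5A → 0xBBE3285B875A.
0xBBE3285B875A = 206584309057370.

206584309057370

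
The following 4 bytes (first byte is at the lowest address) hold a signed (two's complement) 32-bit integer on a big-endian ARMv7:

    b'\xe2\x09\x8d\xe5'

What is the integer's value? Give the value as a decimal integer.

-502690331

In big-endian order the high byte comes first in memory.
The bytes are already most-significant first: 0xE2098DE5.
Top bit is set, so as a signed 32-bit value this is 0xE2098DE5 − 2^32 = -502690331.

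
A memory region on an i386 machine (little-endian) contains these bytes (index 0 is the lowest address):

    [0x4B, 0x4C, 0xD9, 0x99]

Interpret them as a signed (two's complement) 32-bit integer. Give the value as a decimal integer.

-1713812405

Little-endian: lowest address holds the least-significant byte.
Reassemble most-significant byte first: 99 D9 4C 4B → 0x99D94C4B.
Top bit is set, so as a signed 32-bit value this is 0x99D94C4B − 2^32 = -1713812405.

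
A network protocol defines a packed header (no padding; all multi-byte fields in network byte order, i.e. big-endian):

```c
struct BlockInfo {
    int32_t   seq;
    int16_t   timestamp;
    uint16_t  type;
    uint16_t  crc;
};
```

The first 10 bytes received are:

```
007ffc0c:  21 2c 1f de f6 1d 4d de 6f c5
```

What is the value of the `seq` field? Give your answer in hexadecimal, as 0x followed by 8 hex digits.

0x212C1FDE

`seq` is the first field, at byte offset 0, occupying 4 bytes.
Bytes at offsets 0..3: 21 2C 1F DE.
Big-endian: lowest address holds the most-significant byte.
The bytes are already most-significant first: 0x212C1FDE.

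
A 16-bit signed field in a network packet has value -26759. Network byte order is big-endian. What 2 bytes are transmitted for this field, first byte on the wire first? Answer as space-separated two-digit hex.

Two's complement of -26759 in 16 bits: 26759 = 0x6887; invert → 0x9778; add 1 → 0x9779.
Split into bytes (most-significant first): 97 79.
Big-endian stores the most-significant byte at the lowest address.
So the memory order matches the most-significant-first order: 97 79.

97 79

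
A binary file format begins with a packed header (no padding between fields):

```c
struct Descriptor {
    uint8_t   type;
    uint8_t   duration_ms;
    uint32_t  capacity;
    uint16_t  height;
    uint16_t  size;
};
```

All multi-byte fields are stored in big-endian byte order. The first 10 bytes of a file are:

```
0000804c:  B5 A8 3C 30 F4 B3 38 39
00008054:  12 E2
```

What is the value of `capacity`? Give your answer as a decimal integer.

1009841331

`capacity` follows `type` (1 B), `duration_ms` (1 B), so it starts at offset 1 + 1 = 2 and occupies 4 bytes.
Bytes at offsets 2..5: 3C 30 F4 B3.
Big-endian: lowest address holds the most-significant byte.
The bytes are already most-significant first: 0x3C30F4B3.
0x3C30F4B3 = 1009841331.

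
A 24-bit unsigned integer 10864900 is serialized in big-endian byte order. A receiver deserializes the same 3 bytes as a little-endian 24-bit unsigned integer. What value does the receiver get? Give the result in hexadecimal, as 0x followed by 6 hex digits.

0x04C9A5

10864900 in 24-bit hexadecimal is 0xA5C904.
Stored big-endian, the bytes at ascending addresses are A5 C9 04.
Read back as little-endian, the first byte is least significant, giving 0x04C9A5.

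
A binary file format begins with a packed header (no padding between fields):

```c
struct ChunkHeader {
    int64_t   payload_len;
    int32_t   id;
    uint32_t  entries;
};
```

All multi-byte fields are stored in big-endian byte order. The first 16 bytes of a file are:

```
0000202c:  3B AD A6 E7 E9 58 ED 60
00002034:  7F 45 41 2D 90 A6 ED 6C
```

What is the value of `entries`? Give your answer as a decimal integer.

`entries` follows `payload_len` (8 B), `id` (4 B), so it starts at offset 8 + 4 = 12 and occupies 4 bytes.
Bytes at offsets 12..15: 90 A6 ED 6C.
In big-endian order the high byte comes first in memory.
The bytes are already most-significant first: 0x90A6ED6C.
0x90A6ED6C = 2426858860.

2426858860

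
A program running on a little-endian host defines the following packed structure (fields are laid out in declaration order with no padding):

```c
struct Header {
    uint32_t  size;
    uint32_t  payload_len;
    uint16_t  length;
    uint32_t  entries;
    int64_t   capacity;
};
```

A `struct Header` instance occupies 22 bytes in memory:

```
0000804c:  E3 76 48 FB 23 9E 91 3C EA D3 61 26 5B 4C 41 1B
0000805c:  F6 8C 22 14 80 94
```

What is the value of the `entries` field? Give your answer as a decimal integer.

`entries` follows `size` (4 B), `payload_len` (4 B), `length` (2 B), so it starts at offset 4 + 4 + 2 = 10 and occupies 4 bytes.
Bytes at offsets 10..13: 61 26 5B 4C.
Little-endian: lowest address holds the least-significant byte.
Reassemble most-significant byte first: 4C 5B 26 61 → 0x4C5B2661.
0x4C5B2661 = 1281042017.

1281042017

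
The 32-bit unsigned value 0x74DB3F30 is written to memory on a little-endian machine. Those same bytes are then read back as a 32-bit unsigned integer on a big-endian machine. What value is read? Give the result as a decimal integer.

Stored little-endian, the bytes at ascending addresses are 30 3F DB 74.
Read back as big-endian, the last byte is least significant, giving 0x303FDB74.
0x303FDB74 = 809491316.

809491316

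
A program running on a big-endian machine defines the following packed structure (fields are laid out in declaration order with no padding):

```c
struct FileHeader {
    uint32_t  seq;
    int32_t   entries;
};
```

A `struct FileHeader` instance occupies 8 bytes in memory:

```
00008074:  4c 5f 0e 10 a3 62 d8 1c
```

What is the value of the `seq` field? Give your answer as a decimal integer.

1281297936

`seq` is the first field, at byte offset 0, occupying 4 bytes.
Bytes at offsets 0..3: 4C 5F 0E 10.
In big-endian order the high byte comes first in memory.
The bytes are already most-significant first: 0x4C5F0E10.
0x4C5F0E10 = 1281297936.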